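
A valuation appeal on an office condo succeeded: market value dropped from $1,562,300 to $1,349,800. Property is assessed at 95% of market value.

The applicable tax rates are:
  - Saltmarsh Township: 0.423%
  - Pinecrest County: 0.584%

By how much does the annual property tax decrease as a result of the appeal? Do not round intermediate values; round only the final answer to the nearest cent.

Old assessed value = $1,562,300 × 0.95 = $1,484,185
New assessed value = $1,349,800 × 0.95 = $1,282,310
Combined rate = 0.00423 + 0.00584 = 0.01007
Old tax = $1,484,185 × 0.01007 = $14,945.74295
New tax = $1,282,310 × 0.01007 = $12,912.8617
Reduction = $14,945.74295 − $12,912.8617 = $2,032.88125

$2,032.88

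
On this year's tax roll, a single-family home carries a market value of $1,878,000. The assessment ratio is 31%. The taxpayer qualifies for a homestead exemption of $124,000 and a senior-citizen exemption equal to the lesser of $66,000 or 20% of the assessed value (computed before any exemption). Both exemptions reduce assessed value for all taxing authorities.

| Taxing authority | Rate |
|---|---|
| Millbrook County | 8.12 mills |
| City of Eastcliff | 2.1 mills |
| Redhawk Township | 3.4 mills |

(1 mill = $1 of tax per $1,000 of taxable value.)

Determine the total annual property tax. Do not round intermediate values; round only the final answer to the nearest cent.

$5,341.49

Assessed value = $1,878,000 × 0.31 = $582,180
Senior-citizen exemption = min($66,000, 20% × $582,180) = min($66,000, $116,436) = $66,000 (dollar cap binds)
Taxable value = $582,180 − $124,000 − $66,000 = $392,180
Millbrook County: $392,180 × 0.00812 = $3,184.5016
City of Eastcliff: $392,180 × 0.0021 = $823.578
Redhawk Township: $392,180 × 0.0034 = $1,333.412
Total = $5,341.4916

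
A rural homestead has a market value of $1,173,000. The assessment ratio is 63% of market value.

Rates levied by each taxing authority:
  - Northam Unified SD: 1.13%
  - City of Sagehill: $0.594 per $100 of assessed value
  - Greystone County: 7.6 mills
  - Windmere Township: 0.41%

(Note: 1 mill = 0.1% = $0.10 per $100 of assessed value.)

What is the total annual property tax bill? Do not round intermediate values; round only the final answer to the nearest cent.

Assessed value = $1,173,000 × 0.63 = $738,990
Northam Unified SD: $738,990 × 0.0113 = $8,350.587
City of Sagehill: $738,990 × 0.00594 = $4,389.6006
Greystone County: $738,990 × 0.0076 = $5,616.324
Windmere Township: $738,990 × 0.0041 = $3,029.859
Total = $21,386.3706

$21,386.37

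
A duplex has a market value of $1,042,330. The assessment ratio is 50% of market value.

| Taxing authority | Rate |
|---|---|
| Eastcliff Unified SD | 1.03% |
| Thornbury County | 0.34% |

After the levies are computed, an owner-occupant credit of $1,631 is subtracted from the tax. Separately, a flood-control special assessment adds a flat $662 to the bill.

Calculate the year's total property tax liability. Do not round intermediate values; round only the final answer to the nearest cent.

$6,170.96

Assessed value = $1,042,330 × 0.5 = $521,165
Eastcliff Unified SD: $521,165 × 0.0103 = $5,367.9995
Thornbury County: $521,165 × 0.0034 = $1,771.961
Levies subtotal = $7,139.9605
After credit = $7,139.9605 − $1,631 = $5,508.9605
Total = $5,508.9605 + $662 = $6,170.9605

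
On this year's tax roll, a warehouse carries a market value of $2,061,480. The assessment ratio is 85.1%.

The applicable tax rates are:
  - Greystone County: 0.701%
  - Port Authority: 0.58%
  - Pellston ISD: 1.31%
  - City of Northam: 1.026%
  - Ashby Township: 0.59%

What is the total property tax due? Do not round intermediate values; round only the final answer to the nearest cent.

$73,804.22

Assessed value = $2,061,480 × 0.851 = $1,754,319.48
Greystone County: $1,754,319.48 × 0.00701 = $12,297.7795548
Port Authority: $1,754,319.48 × 0.0058 = $10,175.052984
Pellston ISD: $1,754,319.48 × 0.0131 = $22,981.585188
City of Northam: $1,754,319.48 × 0.01026 = $17,999.3178648
Ashby Township: $1,754,319.48 × 0.0059 = $10,350.484932
Total = $12,297.7795548 + $10,175.052984 + $22,981.585188 + $17,999.3178648 + $10,350.484932 = $73,804.2205236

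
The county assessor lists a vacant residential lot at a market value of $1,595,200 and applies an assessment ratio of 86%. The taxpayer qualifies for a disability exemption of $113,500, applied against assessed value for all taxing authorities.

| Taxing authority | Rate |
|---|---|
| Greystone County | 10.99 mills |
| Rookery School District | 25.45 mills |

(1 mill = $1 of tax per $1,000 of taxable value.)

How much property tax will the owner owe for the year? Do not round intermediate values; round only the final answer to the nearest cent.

$45,855.08

Assessed value = $1,595,200 × 0.86 = $1,371,872
Taxable value = $1,371,872 − $113,500 = $1,258,372
Greystone County: $1,258,372 × 0.01099 = $13,829.50828
Rookery School District: $1,258,372 × 0.02545 = $32,025.5674
Total = $13,829.50828 + $32,025.5674 = $45,855.07568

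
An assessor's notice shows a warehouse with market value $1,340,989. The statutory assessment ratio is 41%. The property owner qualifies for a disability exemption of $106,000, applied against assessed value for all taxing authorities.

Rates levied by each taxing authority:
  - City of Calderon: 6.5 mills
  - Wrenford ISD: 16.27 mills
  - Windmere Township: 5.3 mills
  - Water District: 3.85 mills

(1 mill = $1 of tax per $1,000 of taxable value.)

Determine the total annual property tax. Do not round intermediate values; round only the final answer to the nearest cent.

$14,166.27

Assessed value = $1,340,989 × 0.41 = $549,805.49
Taxable value = $549,805.49 − $106,000 = $443,805.49
City of Calderon: $443,805.49 × 0.0065 = $2,884.735685
Wrenford ISD: $443,805.49 × 0.01627 = $7,220.7153223
Windmere Township: $443,805.49 × 0.0053 = $2,352.169097
Water District: $443,805.49 × 0.00385 = $1,708.6511365
Total = $2,884.735685 + $7,220.7153223 + $2,352.169097 + $1,708.6511365 = $14,166.2712408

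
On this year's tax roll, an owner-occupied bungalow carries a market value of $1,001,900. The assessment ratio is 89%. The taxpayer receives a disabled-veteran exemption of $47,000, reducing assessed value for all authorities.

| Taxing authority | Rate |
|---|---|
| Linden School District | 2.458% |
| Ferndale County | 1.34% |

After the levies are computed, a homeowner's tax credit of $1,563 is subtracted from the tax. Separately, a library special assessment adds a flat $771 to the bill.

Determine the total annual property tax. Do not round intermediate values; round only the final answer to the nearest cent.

$31,289.36

Assessed value = $1,001,900 × 0.89 = $891,691
Taxable value = $891,691 − $47,000 = $844,691
Linden School District: $844,691 × 0.02458 = $20,762.50478
Ferndale County: $844,691 × 0.0134 = $11,318.8594
Levies subtotal = $32,081.36418
After credit = $32,081.36418 − $1,563 = $30,518.36418
Total = $30,518.36418 + $771 = $31,289.36418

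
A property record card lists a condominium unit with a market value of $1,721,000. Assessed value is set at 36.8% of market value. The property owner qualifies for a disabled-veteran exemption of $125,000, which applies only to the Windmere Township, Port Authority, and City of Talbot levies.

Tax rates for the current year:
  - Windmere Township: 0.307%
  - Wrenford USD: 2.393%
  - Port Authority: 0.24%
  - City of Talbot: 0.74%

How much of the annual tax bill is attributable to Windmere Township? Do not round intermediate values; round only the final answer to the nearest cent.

$1,560.57

Assessed value = $1,721,000 × 0.368 = $633,328
Windmere Township taxable value = $633,328 − $125,000 = $508,328
Windmere Township levy = $508,328 × 0.00307 = $1,560.56696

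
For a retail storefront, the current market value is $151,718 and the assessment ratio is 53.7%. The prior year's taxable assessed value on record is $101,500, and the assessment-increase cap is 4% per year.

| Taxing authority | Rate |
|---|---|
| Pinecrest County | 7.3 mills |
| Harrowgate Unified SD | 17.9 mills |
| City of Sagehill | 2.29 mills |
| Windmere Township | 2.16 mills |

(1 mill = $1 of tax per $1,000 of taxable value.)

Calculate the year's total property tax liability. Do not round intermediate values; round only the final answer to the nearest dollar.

$2,416

Uncapped assessed value = $151,718 × 0.537 = $81,472.566
Cap limit = $101,500 × 1.04 = $105,560
Taxable assessed value = min($81,472.566, $105,560) = $81,472.566 (cap does not bind)
Pinecrest County: $81,472.566 × 0.0073 = $594.7497318
Harrowgate Unified SD: $81,472.566 × 0.0179 = $1,458.3589314
City of Sagehill: $81,472.566 × 0.00229 = $186.57217614
Windmere Township: $81,472.566 × 0.00216 = $175.98074256
Total = $2,415.6615819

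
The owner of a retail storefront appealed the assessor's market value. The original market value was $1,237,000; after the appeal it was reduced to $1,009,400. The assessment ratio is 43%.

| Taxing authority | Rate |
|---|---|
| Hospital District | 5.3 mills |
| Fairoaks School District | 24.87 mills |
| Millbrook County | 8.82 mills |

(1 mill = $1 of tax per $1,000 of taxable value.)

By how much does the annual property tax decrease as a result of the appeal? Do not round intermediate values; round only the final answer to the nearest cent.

$3,815.87

Old assessed value = $1,237,000 × 0.43 = $531,910
New assessed value = $1,009,400 × 0.43 = $434,042
Combined rate = 0.0053 + 0.02487 + 0.00882 = 0.03899
Old tax = $531,910 × 0.03899 = $20,739.1709
New tax = $434,042 × 0.03899 = $16,923.29758
Reduction = $20,739.1709 − $16,923.29758 = $3,815.87332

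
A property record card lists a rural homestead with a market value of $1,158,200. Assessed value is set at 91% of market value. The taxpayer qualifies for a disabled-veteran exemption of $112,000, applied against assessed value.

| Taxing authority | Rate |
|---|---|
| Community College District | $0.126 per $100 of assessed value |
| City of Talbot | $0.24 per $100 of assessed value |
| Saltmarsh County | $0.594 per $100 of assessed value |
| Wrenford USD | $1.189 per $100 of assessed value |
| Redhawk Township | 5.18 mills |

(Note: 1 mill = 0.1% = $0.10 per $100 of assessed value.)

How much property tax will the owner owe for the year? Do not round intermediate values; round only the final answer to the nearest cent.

Assessed value = $1,158,200 × 0.91 = $1,053,962
Taxable value = $1,053,962 − $112,000 = $941,962
Community College District: $941,962 × 0.00126 = $1,186.87212
City of Talbot: $941,962 × 0.0024 = $2,260.7088
Saltmarsh County: $941,962 × 0.00594 = $5,595.25428
Wrenford USD: $941,962 × 0.01189 = $11,199.92818
Redhawk Township: $941,962 × 0.00518 = $4,879.36316
Total = $25,122.12654

$25,122.13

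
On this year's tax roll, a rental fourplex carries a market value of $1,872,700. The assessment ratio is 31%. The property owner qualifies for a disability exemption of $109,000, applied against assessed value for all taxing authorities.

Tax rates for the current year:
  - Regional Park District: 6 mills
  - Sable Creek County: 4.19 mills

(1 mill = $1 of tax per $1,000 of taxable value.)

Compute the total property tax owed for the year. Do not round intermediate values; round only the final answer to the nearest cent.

$4,804.96

Assessed value = $1,872,700 × 0.31 = $580,537
Taxable value = $580,537 − $109,000 = $471,537
Regional Park District: $471,537 × 0.006 = $2,829.222
Sable Creek County: $471,537 × 0.00419 = $1,975.74003
Total = $2,829.222 + $1,975.74003 = $4,804.96203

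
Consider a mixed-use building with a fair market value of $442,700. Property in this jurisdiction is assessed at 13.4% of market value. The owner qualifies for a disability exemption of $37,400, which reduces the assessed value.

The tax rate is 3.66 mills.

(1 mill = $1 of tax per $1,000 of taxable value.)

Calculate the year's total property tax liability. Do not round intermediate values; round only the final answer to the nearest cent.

Assessed value = $442,700 × 0.134 = $59,321.8
Taxable value = $59,321.8 − $37,400 = $21,921.8
Tax = $21,921.8 × 0.00366 = $80.233788

$80.23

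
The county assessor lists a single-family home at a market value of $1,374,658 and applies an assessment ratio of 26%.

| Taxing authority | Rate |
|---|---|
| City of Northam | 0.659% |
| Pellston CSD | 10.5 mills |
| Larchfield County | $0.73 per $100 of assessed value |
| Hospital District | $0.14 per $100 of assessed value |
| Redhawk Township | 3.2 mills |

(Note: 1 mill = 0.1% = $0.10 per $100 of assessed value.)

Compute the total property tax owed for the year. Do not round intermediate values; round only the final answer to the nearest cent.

$10,361.35

Assessed value = $1,374,658 × 0.26 = $357,411.08
City of Northam: $357,411.08 × 0.00659 = $2,355.3390172
Pellston CSD: $357,411.08 × 0.0105 = $3,752.81634
Larchfield County: $357,411.08 × 0.0073 = $2,609.100884
Hospital District: $357,411.08 × 0.0014 = $500.375512
Redhawk Township: $357,411.08 × 0.0032 = $1,143.715456
Total = $10,361.3472092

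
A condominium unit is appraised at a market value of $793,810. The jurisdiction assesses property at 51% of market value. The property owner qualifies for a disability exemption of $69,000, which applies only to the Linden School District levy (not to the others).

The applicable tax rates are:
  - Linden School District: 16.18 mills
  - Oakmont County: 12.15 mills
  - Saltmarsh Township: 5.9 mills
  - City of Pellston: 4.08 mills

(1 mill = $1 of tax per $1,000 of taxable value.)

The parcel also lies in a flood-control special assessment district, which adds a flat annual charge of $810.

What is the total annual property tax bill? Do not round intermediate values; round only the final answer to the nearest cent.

Assessed value = $793,810 × 0.51 = $404,843.1
Linden School District: ($404,843.1 − $69,000) × 0.01618 = $335,843.1 × 0.01618 = $5,433.941358
Oakmont County: $404,843.1 × 0.01215 = $4,918.843665
Saltmarsh Township: $404,843.1 × 0.0059 = $2,388.57429
City of Pellston: $404,843.1 × 0.00408 = $1,651.759848
Levies subtotal = $14,393.119161
Total = $14,393.119161 + $810 = $15,203.119161

$15,203.12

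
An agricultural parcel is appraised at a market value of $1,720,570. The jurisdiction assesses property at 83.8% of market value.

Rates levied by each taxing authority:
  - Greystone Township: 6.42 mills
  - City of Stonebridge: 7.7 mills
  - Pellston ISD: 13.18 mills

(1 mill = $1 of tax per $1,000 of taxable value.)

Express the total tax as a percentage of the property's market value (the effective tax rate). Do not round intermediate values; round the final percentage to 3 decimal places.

Assessed value = $1,720,570 × 0.838 = $1,441,837.66
Greystone Township: $1,441,837.66 × 0.00642 = $9,256.5977772
City of Stonebridge: $1,441,837.66 × 0.0077 = $11,102.149982
Pellston ISD: $1,441,837.66 × 0.01318 = $19,003.4203588
Total tax = $39,362.168118
Effective rate = $39,362.168118 ÷ $1,720,570 = 2.288% of market value

2.288%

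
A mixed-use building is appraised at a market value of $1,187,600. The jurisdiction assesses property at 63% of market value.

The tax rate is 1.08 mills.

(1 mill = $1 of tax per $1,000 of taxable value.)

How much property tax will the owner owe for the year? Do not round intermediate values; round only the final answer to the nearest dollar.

Assessed value = $1,187,600 × 0.63 = $748,188
Tax = $748,188 × 0.00108 = $808.04304

$808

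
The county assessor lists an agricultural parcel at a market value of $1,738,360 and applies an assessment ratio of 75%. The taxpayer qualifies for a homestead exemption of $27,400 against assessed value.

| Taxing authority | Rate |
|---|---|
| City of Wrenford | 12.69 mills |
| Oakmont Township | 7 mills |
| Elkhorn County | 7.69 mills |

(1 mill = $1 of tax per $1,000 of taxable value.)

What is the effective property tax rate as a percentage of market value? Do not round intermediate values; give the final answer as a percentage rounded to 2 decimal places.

Assessed value = $1,738,360 × 0.75 = $1,303,770
Taxable value = $1,303,770 − $27,400 = $1,276,370
City of Wrenford: $1,276,370 × 0.01269 = $16,197.1353
Oakmont Township: $1,276,370 × 0.007 = $8,934.59
Elkhorn County: $1,276,370 × 0.00769 = $9,815.2853
Total tax = $34,947.0106
Effective rate = $34,947.0106 ÷ $1,738,360 = 2.01% of market value

2.01%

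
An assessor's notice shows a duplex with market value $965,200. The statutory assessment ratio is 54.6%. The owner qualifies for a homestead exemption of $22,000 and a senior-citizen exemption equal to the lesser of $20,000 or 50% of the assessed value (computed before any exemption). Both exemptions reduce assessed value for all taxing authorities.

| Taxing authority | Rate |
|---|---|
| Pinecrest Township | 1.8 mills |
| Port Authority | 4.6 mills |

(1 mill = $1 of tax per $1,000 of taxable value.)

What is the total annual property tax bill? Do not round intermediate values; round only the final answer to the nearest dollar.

$3,104

Assessed value = $965,200 × 0.546 = $526,999.2
Senior-citizen exemption = min($20,000, 50% × $526,999.2) = min($20,000, $263,499.6) = $20,000 (dollar cap binds)
Taxable value = $526,999.2 − $22,000 − $20,000 = $484,999.2
Pinecrest Township: $484,999.2 × 0.0018 = $872.99856
Port Authority: $484,999.2 × 0.0046 = $2,230.99632
Total = $3,103.99488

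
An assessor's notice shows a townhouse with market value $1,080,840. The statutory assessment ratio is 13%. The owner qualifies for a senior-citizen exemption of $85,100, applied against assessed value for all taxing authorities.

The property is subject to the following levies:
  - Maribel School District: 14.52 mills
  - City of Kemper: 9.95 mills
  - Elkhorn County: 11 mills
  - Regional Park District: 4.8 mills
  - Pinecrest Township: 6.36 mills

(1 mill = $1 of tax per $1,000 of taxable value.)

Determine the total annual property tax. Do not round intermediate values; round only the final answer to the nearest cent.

Assessed value = $1,080,840 × 0.13 = $140,509.2
Taxable value = $140,509.2 − $85,100 = $55,409.2
Maribel School District: $55,409.2 × 0.01452 = $804.541584
City of Kemper: $55,409.2 × 0.00995 = $551.32154
Elkhorn County: $55,409.2 × 0.011 = $609.5012
Regional Park District: $55,409.2 × 0.0048 = $265.96416
Pinecrest Township: $55,409.2 × 0.00636 = $352.402512
Total = $804.541584 + $551.32154 + $609.5012 + $265.96416 + $352.402512 = $2,583.730996

$2,583.73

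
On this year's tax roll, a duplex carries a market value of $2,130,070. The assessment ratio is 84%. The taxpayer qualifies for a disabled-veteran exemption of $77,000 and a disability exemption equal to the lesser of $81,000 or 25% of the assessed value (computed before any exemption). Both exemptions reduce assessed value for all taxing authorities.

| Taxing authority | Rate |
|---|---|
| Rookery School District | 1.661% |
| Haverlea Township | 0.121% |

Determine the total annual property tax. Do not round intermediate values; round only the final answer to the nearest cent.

Assessed value = $2,130,070 × 0.84 = $1,789,258.8
Disability exemption = min($81,000, 25% × $1,789,258.8) = min($81,000, $447,314.7) = $81,000 (dollar cap binds)
Taxable value = $1,789,258.8 − $77,000 − $81,000 = $1,631,258.8
Rookery School District: $1,631,258.8 × 0.01661 = $27,095.208668
Haverlea Township: $1,631,258.8 × 0.00121 = $1,973.823148
Total = $29,069.031816

$29,069.03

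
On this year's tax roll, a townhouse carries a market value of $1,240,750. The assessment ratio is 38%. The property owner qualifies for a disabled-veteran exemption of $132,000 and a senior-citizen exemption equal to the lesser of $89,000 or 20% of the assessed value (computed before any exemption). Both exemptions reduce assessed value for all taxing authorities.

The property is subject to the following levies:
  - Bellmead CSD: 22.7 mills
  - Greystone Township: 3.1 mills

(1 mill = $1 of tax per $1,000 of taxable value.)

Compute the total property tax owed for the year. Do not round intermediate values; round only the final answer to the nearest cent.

$6,462.51

Assessed value = $1,240,750 × 0.38 = $471,485
Senior-citizen exemption = min($89,000, 20% × $471,485) = min($89,000, $94,297) = $89,000 (dollar cap binds)
Taxable value = $471,485 − $132,000 − $89,000 = $250,485
Bellmead CSD: $250,485 × 0.0227 = $5,686.0095
Greystone Township: $250,485 × 0.0031 = $776.5035
Total = $6,462.513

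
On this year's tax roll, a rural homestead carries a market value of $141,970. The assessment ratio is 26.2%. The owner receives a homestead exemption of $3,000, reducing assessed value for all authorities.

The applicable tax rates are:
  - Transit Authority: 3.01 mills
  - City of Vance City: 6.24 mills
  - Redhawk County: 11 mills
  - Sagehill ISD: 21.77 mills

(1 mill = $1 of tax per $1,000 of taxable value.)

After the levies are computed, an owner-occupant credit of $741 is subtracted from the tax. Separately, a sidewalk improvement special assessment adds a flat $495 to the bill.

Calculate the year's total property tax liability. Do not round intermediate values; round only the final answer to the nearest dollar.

$1,191

Assessed value = $141,970 × 0.262 = $37,196.14
Taxable value = $37,196.14 − $3,000 = $34,196.14
Transit Authority: $34,196.14 × 0.00301 = $102.9303814
City of Vance City: $34,196.14 × 0.00624 = $213.3839136
Redhawk County: $34,196.14 × 0.011 = $376.15754
Sagehill ISD: $34,196.14 × 0.02177 = $744.4499678
Levies subtotal = $1,436.9218028
After credit = $1,436.9218028 − $741 = $695.9218028
Total = $695.9218028 + $495 = $1,190.9218028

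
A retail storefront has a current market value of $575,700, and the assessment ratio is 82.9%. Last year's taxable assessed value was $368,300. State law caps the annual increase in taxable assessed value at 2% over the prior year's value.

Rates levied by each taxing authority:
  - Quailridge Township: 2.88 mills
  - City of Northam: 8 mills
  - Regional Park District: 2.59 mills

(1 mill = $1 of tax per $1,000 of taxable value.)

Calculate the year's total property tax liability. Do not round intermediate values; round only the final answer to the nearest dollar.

$5,060

Uncapped assessed value = $575,700 × 0.829 = $477,255.3
Cap limit = $368,300 × 1.02 = $375,666
Taxable assessed value = min($477,255.3, $375,666) = $375,666 (cap binds)
Quailridge Township: $375,666 × 0.00288 = $1,081.91808
City of Northam: $375,666 × 0.008 = $3,005.328
Regional Park District: $375,666 × 0.00259 = $972.97494
Total = $5,060.22102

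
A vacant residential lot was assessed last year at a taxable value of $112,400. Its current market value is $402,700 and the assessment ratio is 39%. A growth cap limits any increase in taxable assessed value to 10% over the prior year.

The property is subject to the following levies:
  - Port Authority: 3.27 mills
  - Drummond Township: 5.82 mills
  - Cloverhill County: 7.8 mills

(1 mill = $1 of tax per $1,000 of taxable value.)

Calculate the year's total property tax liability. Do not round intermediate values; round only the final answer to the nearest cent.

Uncapped assessed value = $402,700 × 0.39 = $157,053
Cap limit = $112,400 × 1.1 = $123,640
Taxable assessed value = min($157,053, $123,640) = $123,640 (cap binds)
Port Authority: $123,640 × 0.00327 = $404.3028
Drummond Township: $123,640 × 0.00582 = $719.5848
Cloverhill County: $123,640 × 0.0078 = $964.392
Total = $2,088.2796

$2,088.28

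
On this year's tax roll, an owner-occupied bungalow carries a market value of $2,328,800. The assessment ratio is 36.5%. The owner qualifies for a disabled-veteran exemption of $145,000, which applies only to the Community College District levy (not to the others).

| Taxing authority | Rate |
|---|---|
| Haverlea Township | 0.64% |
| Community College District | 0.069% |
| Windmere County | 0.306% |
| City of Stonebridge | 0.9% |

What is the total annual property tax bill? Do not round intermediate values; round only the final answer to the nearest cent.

$16,177.68

Assessed value = $2,328,800 × 0.365 = $850,012
Haverlea Township: $850,012 × 0.0064 = $5,440.0768
Community College District: ($850,012 − $145,000) × 0.00069 = $705,012 × 0.00069 = $486.45828
Windmere County: $850,012 × 0.00306 = $2,601.03672
City of Stonebridge: $850,012 × 0.009 = $7,650.108
Total = $16,177.6798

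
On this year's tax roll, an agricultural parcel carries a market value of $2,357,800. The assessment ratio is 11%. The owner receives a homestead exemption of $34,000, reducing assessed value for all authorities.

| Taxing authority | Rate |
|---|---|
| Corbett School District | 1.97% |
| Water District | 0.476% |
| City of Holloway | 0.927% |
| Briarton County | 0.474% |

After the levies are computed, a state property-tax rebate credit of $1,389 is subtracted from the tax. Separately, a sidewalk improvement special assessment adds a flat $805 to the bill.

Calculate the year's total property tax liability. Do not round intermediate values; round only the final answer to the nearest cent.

Assessed value = $2,357,800 × 0.11 = $259,358
Taxable value = $259,358 − $34,000 = $225,358
Corbett School District: $225,358 × 0.0197 = $4,439.5526
Water District: $225,358 × 0.00476 = $1,072.70408
City of Holloway: $225,358 × 0.00927 = $2,089.06866
Briarton County: $225,358 × 0.00474 = $1,068.19692
Levies subtotal = $8,669.52226
After credit = $8,669.52226 − $1,389 = $7,280.52226
Total = $7,280.52226 + $805 = $8,085.52226

$8,085.52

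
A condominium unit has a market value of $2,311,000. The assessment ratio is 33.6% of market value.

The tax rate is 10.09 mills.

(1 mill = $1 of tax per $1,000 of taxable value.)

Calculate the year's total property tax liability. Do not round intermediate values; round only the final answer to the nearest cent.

$7,834.84

Assessed value = $2,311,000 × 0.336 = $776,496
Tax = $776,496 × 0.01009 = $7,834.84464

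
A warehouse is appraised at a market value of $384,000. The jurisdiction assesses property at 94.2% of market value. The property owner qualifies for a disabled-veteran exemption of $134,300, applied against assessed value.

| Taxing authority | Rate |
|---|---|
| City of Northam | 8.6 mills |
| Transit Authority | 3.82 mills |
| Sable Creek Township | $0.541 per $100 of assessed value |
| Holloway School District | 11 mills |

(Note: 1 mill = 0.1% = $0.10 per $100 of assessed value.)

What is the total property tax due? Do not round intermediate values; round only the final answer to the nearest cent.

$6,556.75

Assessed value = $384,000 × 0.942 = $361,728
Taxable value = $361,728 − $134,300 = $227,428
City of Northam: $227,428 × 0.0086 = $1,955.8808
Transit Authority: $227,428 × 0.00382 = $868.77496
Sable Creek Township: $227,428 × 0.00541 = $1,230.38548
Holloway School District: $227,428 × 0.011 = $2,501.708
Total = $6,556.74924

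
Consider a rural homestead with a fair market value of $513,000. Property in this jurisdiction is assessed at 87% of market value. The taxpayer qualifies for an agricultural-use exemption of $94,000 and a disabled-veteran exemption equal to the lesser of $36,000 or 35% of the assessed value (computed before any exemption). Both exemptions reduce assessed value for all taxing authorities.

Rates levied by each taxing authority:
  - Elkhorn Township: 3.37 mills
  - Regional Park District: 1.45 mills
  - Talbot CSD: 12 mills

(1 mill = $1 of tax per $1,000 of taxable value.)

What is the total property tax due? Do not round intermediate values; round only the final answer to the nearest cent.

Assessed value = $513,000 × 0.87 = $446,310
Disabled-veteran exemption = min($36,000, 35% × $446,310) = min($36,000, $156,208.5) = $36,000 (dollar cap binds)
Taxable value = $446,310 − $94,000 − $36,000 = $316,310
Elkhorn Township: $316,310 × 0.00337 = $1,065.9647
Regional Park District: $316,310 × 0.00145 = $458.6495
Talbot CSD: $316,310 × 0.012 = $3,795.72
Total = $5,320.3342

$5,320.33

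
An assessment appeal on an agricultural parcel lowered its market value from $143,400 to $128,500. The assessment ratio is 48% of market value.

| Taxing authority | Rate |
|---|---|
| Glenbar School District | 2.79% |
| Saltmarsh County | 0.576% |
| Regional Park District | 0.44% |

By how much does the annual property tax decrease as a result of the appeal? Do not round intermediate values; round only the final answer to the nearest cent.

$272.21

Old assessed value = $143,400 × 0.48 = $68,832
New assessed value = $128,500 × 0.48 = $61,680
Combined rate = 0.0279 + 0.00576 + 0.0044 = 0.03806
Old tax = $68,832 × 0.03806 = $2,619.74592
New tax = $61,680 × 0.03806 = $2,347.5408
Reduction = $2,619.74592 − $2,347.5408 = $272.20512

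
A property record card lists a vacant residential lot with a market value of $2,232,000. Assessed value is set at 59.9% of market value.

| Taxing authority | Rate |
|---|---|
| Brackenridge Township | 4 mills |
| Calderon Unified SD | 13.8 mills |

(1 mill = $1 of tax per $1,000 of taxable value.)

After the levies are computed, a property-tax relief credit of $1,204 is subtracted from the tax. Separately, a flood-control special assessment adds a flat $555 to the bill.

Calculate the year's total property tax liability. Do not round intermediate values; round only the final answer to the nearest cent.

Assessed value = $2,232,000 × 0.599 = $1,336,968
Brackenridge Township: $1,336,968 × 0.004 = $5,347.872
Calderon Unified SD: $1,336,968 × 0.0138 = $18,450.1584
Levies subtotal = $23,798.0304
After credit = $23,798.0304 − $1,204 = $22,594.0304
Total = $22,594.0304 + $555 = $23,149.0304

$23,149.03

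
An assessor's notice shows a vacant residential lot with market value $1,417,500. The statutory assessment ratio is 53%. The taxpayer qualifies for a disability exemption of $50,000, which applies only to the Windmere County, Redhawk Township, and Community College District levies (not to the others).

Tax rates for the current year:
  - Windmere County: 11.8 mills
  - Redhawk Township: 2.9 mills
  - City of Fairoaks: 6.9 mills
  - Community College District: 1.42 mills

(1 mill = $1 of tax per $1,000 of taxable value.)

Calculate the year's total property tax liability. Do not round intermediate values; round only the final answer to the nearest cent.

$16,488.35

Assessed value = $1,417,500 × 0.53 = $751,275
Windmere County: ($751,275 − $50,000) × 0.0118 = $701,275 × 0.0118 = $8,275.045
Redhawk Township: ($751,275 − $50,000) × 0.0029 = $701,275 × 0.0029 = $2,033.6975
City of Fairoaks: $751,275 × 0.0069 = $5,183.7975
Community College District: ($751,275 − $50,000) × 0.00142 = $701,275 × 0.00142 = $995.8105
Total = $16,488.3505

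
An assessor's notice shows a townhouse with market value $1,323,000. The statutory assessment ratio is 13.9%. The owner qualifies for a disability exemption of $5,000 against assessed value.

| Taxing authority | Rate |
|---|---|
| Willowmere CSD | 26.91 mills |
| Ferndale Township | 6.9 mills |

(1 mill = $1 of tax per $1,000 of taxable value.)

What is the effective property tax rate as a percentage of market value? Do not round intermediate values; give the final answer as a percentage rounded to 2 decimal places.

Assessed value = $1,323,000 × 0.139 = $183,897
Taxable value = $183,897 − $5,000 = $178,897
Willowmere CSD: $178,897 × 0.02691 = $4,814.11827
Ferndale Township: $178,897 × 0.0069 = $1,234.3893
Total tax = $6,048.50757
Effective rate = $6,048.50757 ÷ $1,323,000 = 0.46% of market value

0.46%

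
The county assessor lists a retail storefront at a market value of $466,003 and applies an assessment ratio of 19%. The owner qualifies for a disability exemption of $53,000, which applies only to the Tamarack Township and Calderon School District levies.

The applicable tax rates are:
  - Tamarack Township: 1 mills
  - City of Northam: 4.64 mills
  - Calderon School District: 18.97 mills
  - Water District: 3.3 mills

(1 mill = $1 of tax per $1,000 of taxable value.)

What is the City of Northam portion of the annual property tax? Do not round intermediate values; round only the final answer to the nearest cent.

$410.83

Assessed value = $466,003 × 0.19 = $88,540.57
City of Northam taxable value = $88,540.57 (exemption does not apply)
City of Northam levy = $88,540.57 × 0.00464 = $410.8282448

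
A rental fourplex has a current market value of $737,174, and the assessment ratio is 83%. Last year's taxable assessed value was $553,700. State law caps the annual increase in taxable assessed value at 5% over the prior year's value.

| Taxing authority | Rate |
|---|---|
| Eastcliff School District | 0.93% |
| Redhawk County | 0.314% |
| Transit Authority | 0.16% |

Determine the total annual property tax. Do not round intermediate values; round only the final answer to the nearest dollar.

$8,163

Uncapped assessed value = $737,174 × 0.83 = $611,854.42
Cap limit = $553,700 × 1.05 = $581,385
Taxable assessed value = min($611,854.42, $581,385) = $581,385 (cap binds)
Eastcliff School District: $581,385 × 0.0093 = $5,406.8805
Redhawk County: $581,385 × 0.00314 = $1,825.5489
Transit Authority: $581,385 × 0.0016 = $930.216
Total = $8,162.6454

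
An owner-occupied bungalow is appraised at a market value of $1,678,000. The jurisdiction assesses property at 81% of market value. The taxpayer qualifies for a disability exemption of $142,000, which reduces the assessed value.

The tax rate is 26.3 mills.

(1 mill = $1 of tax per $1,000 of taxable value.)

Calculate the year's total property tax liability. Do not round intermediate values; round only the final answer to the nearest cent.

$32,011.83

Assessed value = $1,678,000 × 0.81 = $1,359,180
Taxable value = $1,359,180 − $142,000 = $1,217,180
Tax = $1,217,180 × 0.0263 = $32,011.834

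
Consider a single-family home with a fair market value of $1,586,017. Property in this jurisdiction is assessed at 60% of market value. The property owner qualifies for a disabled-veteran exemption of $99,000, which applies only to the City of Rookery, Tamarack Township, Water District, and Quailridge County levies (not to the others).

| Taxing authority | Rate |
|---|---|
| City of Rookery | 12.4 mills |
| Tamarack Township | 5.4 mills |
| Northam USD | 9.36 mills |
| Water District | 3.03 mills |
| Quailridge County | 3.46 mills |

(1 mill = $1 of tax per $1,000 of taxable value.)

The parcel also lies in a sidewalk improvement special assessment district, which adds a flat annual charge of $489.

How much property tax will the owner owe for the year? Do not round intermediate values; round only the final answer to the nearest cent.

$30,105.97

Assessed value = $1,586,017 × 0.6 = $951,610.2
City of Rookery: ($951,610.2 − $99,000) × 0.0124 = $852,610.2 × 0.0124 = $10,572.36648
Tamarack Township: ($951,610.2 − $99,000) × 0.0054 = $852,610.2 × 0.0054 = $4,604.09508
Northam USD: $951,610.2 × 0.00936 = $8,907.071472
Water District: ($951,610.2 − $99,000) × 0.00303 = $852,610.2 × 0.00303 = $2,583.408906
Quailridge County: ($951,610.2 − $99,000) × 0.00346 = $852,610.2 × 0.00346 = $2,950.031292
Levies subtotal = $29,616.97323
Total = $29,616.97323 + $489 = $30,105.97323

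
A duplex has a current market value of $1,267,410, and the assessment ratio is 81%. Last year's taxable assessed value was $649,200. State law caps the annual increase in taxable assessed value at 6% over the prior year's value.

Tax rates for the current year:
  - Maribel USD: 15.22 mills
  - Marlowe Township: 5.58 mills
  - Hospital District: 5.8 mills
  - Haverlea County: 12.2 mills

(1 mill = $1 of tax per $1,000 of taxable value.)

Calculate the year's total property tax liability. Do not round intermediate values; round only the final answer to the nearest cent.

Uncapped assessed value = $1,267,410 × 0.81 = $1,026,602.1
Cap limit = $649,200 × 1.06 = $688,152
Taxable assessed value = min($1,026,602.1, $688,152) = $688,152 (cap binds)
Maribel USD: $688,152 × 0.01522 = $10,473.67344
Marlowe Township: $688,152 × 0.00558 = $3,839.88816
Hospital District: $688,152 × 0.0058 = $3,991.2816
Haverlea County: $688,152 × 0.0122 = $8,395.4544
Total = $26,700.2976

$26,700.30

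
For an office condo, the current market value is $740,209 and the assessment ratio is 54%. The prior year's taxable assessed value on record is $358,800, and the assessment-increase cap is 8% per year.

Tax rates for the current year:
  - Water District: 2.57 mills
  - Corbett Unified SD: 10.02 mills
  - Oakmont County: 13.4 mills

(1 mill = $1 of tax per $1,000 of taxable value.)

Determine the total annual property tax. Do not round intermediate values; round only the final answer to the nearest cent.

$10,071.23

Uncapped assessed value = $740,209 × 0.54 = $399,712.86
Cap limit = $358,800 × 1.08 = $387,504
Taxable assessed value = min($399,712.86, $387,504) = $387,504 (cap binds)
Water District: $387,504 × 0.00257 = $995.88528
Corbett Unified SD: $387,504 × 0.01002 = $3,882.79008
Oakmont County: $387,504 × 0.0134 = $5,192.5536
Total = $10,071.22896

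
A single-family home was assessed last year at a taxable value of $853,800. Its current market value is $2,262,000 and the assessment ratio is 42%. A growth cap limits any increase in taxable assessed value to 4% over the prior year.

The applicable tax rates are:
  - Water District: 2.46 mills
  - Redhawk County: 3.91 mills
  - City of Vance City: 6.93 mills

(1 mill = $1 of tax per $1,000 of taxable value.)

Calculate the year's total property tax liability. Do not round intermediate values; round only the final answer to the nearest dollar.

Uncapped assessed value = $2,262,000 × 0.42 = $950,040
Cap limit = $853,800 × 1.04 = $887,952
Taxable assessed value = min($950,040, $887,952) = $887,952 (cap binds)
Water District: $887,952 × 0.00246 = $2,184.36192
Redhawk County: $887,952 × 0.00391 = $3,471.89232
City of Vance City: $887,952 × 0.00693 = $6,153.50736
Total = $11,809.7616

$11,810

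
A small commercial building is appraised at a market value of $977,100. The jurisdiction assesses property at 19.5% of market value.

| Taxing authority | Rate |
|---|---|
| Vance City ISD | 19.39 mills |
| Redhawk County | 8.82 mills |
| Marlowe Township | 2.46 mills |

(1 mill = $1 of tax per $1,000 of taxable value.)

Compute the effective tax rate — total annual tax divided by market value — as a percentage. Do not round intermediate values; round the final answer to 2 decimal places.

0.60%

Assessed value = $977,100 × 0.195 = $190,534.5
Vance City ISD: $190,534.5 × 0.01939 = $3,694.463955
Redhawk County: $190,534.5 × 0.00882 = $1,680.51429
Marlowe Township: $190,534.5 × 0.00246 = $468.71487
Total tax = $5,843.693115
Effective rate = $5,843.693115 ÷ $977,100 = 0.60% of market value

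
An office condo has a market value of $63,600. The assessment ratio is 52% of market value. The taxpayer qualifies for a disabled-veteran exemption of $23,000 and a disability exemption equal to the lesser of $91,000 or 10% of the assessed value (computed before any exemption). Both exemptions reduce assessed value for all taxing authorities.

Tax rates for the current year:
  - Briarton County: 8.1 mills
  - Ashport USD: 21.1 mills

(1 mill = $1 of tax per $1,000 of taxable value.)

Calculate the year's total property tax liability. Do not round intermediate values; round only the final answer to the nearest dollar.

Assessed value = $63,600 × 0.52 = $33,072
Disability exemption = min($91,000, 10% × $33,072) = min($91,000, $3,307.2) = $3,307.2 (percentage binds)
Taxable value = $33,072 − $23,000 − $3,307.2 = $6,764.8
Briarton County: $6,764.8 × 0.0081 = $54.79488
Ashport USD: $6,764.8 × 0.0211 = $142.73728
Total = $197.53216

$198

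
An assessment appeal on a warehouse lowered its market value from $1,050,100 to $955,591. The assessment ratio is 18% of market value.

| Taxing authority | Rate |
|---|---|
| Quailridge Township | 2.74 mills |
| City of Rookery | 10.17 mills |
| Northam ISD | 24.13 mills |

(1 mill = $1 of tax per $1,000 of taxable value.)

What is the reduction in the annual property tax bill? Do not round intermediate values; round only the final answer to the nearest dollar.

Old assessed value = $1,050,100 × 0.18 = $189,018
New assessed value = $955,591 × 0.18 = $172,006.38
Combined rate = 0.00274 + 0.01017 + 0.02413 = 0.03704
Old tax = $189,018 × 0.03704 = $7,001.22672
New tax = $172,006.38 × 0.03704 = $6,371.1163152
Reduction = $7,001.22672 − $6,371.1163152 = $630.1104048

$630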